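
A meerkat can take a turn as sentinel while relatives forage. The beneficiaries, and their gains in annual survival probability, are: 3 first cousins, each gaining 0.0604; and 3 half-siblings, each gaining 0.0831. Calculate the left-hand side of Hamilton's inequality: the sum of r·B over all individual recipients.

0.084975

r to a first cousin = 0.125 (first cousins share one grandparent pair — two paths of length 4: r = 2·(1/2)^4 = 1/8).
r to a half-sibling = 1/4 (half-sibs share one parent — one path of length 2: r = (1/2)^2 = 1/4).
Summing one r·B term per recipient: 3·0.125·0.0604 + 3·0.25·0.0831 = 0.084975.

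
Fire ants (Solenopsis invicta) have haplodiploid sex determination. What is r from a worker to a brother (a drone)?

Her haploid brother carries none of their father's genes and a random half of their mother's genome; that half matches the maternal half of her own genome with probability 1/2: r = 1/2 · 1/2 = 1/4.

0.25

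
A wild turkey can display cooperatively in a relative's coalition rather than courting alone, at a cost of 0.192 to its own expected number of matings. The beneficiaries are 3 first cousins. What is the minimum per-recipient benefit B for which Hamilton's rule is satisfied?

r to a first cousin = 0.125 (first cousins share one grandparent pair — two paths of length 4: r = 2·(1/2)^4 = 1/8).
Hamilton's rule with n recipients of equal r: n·r·B > C, so B > C/(n·r) = 0.192/(3·0.125) = 0.512.

0.512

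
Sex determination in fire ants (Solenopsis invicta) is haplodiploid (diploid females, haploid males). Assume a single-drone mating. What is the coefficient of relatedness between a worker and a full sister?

Haplodiploid full sisters inherit their father's entire haploid genome identically (contributing 1/2) and on average half of their mother's contribution (1/2 · 1/2 = 1/4); r = 1/2 + 1/4 = 3/4.

0.75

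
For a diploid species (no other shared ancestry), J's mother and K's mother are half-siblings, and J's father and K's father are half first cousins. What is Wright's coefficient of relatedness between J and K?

Wright's path rule: contributions from independent ancestry routes add.
J and K are related in two ways: half first cousins through their mothers (r = 1/16) and half second cousins through their fathers (r = 1/64).
r = 1/16 + 1/64 = 0.078125.

0.078125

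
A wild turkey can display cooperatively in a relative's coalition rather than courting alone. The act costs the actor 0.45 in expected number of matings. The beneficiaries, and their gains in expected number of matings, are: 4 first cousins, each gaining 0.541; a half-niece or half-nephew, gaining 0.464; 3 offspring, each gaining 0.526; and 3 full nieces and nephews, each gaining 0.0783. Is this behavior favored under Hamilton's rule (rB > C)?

Yes

Hamilton's rule: the trait is favored when the sum of r·B over every recipient exceeds the actor's cost C.
r to a first cousin = 1/8 (first cousins share one grandparent pair — two paths of length 4: r = 2·(1/2)^4 = 1/8).
r to a half-niece or half-nephew = 0.125 (half-aunt/uncle↔niece/nephew: one path of length 3: r = (1/2)^3 = 1/8).
r to an offspring = 0.5 (one parent–offspring link: r = (1/2)^1 = 1/2).
r to a full niece or nephew = 0.25 (full aunt/uncle↔niece/nephew: two paths of length 3 through the shared grandparent pair: r = 2·(1/2)^3 = 1/4).
Summing one r·B term per recipient: 4·0.125·0.541 + 1·0.125·0.464 + 3·0.5·0.526 + 3·0.25·0.0783 = 1.176225.
1.176225 > 0.45: the indirect benefit exceeds the cost.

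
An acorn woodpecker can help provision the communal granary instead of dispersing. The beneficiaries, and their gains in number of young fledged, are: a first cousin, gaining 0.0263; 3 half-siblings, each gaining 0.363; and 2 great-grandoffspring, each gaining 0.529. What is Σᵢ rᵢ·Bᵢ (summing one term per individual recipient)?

r to a first cousin = 1/8 (first cousins share one grandparent pair — two paths of length 4: r = 2·(1/2)^4 = 1/8).
r to a half-sibling = 0.25 (half-sibs share one parent — one path of length 2: r = (1/2)^2 = 1/4).
r to a great-grandoffspring = 1/8 (three parent–offspring links: r = (1/2)^3 = 1/8).
Summing one r·B term per recipient: 1·0.125·0.0263 + 3·0.25·0.363 + 2·0.125·0.529 = 0.4077875.

0.4077875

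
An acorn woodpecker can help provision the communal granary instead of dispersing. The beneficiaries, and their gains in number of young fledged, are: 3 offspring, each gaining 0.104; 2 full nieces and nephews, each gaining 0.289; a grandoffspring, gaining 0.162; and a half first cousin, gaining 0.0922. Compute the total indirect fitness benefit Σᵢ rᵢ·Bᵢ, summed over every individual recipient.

0.3467625

r to an offspring = 1/2 (one parent–offspring link: r = (1/2)^1 = 1/2).
r to a full niece or nephew = 0.25 (full aunt/uncle↔niece/nephew: two paths of length 3 through the shared grandparent pair: r = 2·(1/2)^3 = 1/4).
r to a grandoffspring = 1/4 (two parent–offspring links: r = (1/2)^2 = 1/4).
r to a half first cousin = 1/16 (half first cousins share one grandparent — one path of length 4: r = (1/2)^4 = 1/16).
Summing one r·B term per recipient: 3·0.5·0.104 + 2·0.25·0.289 + 1·0.25·0.162 + 1·0.0625·0.0922 = 0.3467625.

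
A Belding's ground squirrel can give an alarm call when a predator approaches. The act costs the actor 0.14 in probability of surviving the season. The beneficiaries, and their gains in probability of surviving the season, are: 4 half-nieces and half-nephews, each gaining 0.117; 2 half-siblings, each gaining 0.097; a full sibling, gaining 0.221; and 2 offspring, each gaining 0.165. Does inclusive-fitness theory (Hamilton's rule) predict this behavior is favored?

Hamilton's rule: the trait is favored when the sum of r·B over every recipient exceeds the actor's cost C.
r to a half-niece or half-nephew = 0.125 (half-aunt/uncle↔niece/nephew: one path of length 3: r = (1/2)^3 = 1/8).
r to a half-sibling = 1/4 (half-sibs share one parent — one path of length 2: r = (1/2)^2 = 1/4).
r to a full sibling = 0.5 (full sibs share both parents — two paths of length 2: r = 2·(1/2)^2 = 1/2).
r to an offspring = 0.5 (one parent–offspring link: r = (1/2)^1 = 1/2).
Summing one r·B term per recipient: 4·0.125·0.117 + 2·0.25·0.097 + 1·0.5·0.221 + 2·0.5·0.165 = 0.3825.
0.3825 > 0.14: the indirect benefit exceeds the cost.

Yes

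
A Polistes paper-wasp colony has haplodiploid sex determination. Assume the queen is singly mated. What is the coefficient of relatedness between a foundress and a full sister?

Haplodiploid full sisters inherit their father's entire haploid genome identically (contributing 1/2) and on average half of their mother's contribution (1/2 · 1/2 = 1/4); r = 1/2 + 1/4 = 3/4.

0.75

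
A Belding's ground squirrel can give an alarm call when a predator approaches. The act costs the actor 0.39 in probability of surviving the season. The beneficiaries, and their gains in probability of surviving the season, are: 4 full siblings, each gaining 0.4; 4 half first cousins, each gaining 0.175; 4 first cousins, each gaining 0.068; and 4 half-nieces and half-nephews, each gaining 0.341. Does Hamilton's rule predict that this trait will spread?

Hamilton's rule: the trait is favored when the sum of r·B over every recipient exceeds the actor's cost C.
r to a full sibling = 0.5 (full sibs share both parents — two paths of length 2: r = 2·(1/2)^2 = 1/2).
r to a half first cousin = 1/16 (half first cousins share one grandparent — one path of length 4: r = (1/2)^4 = 1/16).
r to a first cousin = 0.125 (first cousins share one grandparent pair — two paths of length 4: r = 2·(1/2)^4 = 1/8).
r to a half-niece or half-nephew = 0.125 (half-aunt/uncle↔niece/nephew: one path of length 3: r = (1/2)^3 = 1/8).
Summing one r·B term per recipient: 4·0.5·0.4 + 4·0.0625·0.175 + 4·0.125·0.068 + 4·0.125·0.341 = 1.04825.
1.04825 > 0.39: the indirect benefit exceeds the cost.

Yes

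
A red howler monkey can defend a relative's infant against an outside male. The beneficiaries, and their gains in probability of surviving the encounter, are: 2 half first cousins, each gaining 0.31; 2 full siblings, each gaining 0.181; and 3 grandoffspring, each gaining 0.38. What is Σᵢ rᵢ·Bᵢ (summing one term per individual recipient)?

0.50475

r to a half first cousin = 1/16 (half first cousins share one grandparent — one path of length 4: r = (1/2)^4 = 1/16).
r to a full sibling = 0.5 (full sibs share both parents — two paths of length 2: r = 2·(1/2)^2 = 1/2).
r to a grandoffspring = 1/4 (two parent–offspring links: r = (1/2)^2 = 1/4).
Summing one r·B term per recipient: 2·0.0625·0.31 + 2·0.5·0.181 + 3·0.25·0.38 = 0.50475.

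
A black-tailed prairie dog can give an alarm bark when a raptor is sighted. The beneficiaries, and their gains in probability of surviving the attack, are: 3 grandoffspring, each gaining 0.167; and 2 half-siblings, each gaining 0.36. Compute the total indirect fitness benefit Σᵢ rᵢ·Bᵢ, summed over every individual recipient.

r to a grandoffspring = 1/4 (two parent–offspring links: r = (1/2)^2 = 1/4).
r to a half-sibling = 0.25 (half-sibs share one parent — one path of length 2: r = (1/2)^2 = 1/4).
Summing one r·B term per recipient: 3·0.25·0.167 + 2·0.25·0.36 = 0.30525.

0.30525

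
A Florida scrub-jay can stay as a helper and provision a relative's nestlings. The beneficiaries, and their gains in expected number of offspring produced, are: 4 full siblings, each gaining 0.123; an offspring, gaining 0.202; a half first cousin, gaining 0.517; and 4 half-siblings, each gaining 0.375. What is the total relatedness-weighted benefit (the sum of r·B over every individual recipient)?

r to a full sibling = 0.5 (full sibs share both parents — two paths of length 2: r = 2·(1/2)^2 = 1/2).
r to an offspring = 0.5 (one parent–offspring link: r = (1/2)^1 = 1/2).
r to a half first cousin = 0.0625 (half first cousins share one grandparent — one path of length 4: r = (1/2)^4 = 1/16).
r to a half-sibling = 1/4 (half-sibs share one parent — one path of length 2: r = (1/2)^2 = 1/4).
Summing one r·B term per recipient: 4·0.5·0.123 + 1·0.5·0.202 + 1·0.0625·0.517 + 4·0.25·0.375 = 0.7543125.

0.7543125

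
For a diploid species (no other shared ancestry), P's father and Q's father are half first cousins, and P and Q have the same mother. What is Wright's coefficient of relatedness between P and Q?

With two independent routes of shared ancestry, r is the sum of the two contributions.
P and Q are related in two ways: half second cousins through their fathers (r = 1/64) and half-sibs through their shared mother (r = 1/4).
r = 1/64 + 1/4 = 17/64 = 0.265625.

0.265625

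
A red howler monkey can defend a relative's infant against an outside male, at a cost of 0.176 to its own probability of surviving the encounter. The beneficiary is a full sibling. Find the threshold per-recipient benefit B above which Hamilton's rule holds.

r to a full sibling = 1/2 (full sibs share both parents — two paths of length 2: r = 2·(1/2)^2 = 1/2).
Hamilton's rule with n recipients of equal r: n·r·B > C, so B > C/(n·r) = 0.176/(1·0.5) = 0.352.

0.352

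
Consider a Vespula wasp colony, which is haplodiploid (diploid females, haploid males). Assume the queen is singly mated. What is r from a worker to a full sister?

Haplodiploid full sisters inherit their father's entire haploid genome identically (contributing 1/2) and on average half of their mother's contribution (1/2 · 1/2 = 1/4); r = 1/2 + 1/4 = 3/4.

0.75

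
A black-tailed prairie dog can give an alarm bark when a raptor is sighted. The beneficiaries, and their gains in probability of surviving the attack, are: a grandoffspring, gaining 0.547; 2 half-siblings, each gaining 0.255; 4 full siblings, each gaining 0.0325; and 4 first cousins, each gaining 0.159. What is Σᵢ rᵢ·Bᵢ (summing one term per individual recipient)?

r to a grandoffspring = 0.25 (two parent–offspring links: r = (1/2)^2 = 1/4).
r to a half-sibling = 1/4 (half-sibs share one parent — one path of length 2: r = (1/2)^2 = 1/4).
r to a full sibling = 1/2 (full sibs share both parents — two paths of length 2: r = 2·(1/2)^2 = 1/2).
r to a first cousin = 1/8 (first cousins share one grandparent pair — two paths of length 4: r = 2·(1/2)^4 = 1/8).
Summing one r·B term per recipient: 1·0.25·0.547 + 2·0.25·0.255 + 4·0.5·0.0325 + 4·0.125·0.159 = 0.40875.

0.40875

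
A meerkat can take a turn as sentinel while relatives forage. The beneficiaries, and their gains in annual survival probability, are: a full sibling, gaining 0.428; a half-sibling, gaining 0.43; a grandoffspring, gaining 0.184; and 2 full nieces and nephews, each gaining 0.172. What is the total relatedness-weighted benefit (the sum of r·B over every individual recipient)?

r to a full sibling = 1/2 (full sibs share both parents — two paths of length 2: r = 2·(1/2)^2 = 1/2).
r to a half-sibling = 0.25 (half-sibs share one parent — one path of length 2: r = (1/2)^2 = 1/4).
r to a grandoffspring = 1/4 (two parent–offspring links: r = (1/2)^2 = 1/4).
r to a full niece or nephew = 0.25 (full aunt/uncle↔niece/nephew: two paths of length 3 through the shared grandparent pair: r = 2·(1/2)^3 = 1/4).
Summing one r·B term per recipient: 1·0.5·0.428 + 1·0.25·0.43 + 1·0.25·0.184 + 2·0.25·0.172 = 0.4535.

0.4535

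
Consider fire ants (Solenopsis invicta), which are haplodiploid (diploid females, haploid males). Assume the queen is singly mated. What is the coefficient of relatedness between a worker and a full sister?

Haplodiploid full sisters inherit their father's entire haploid genome identically (contributing 1/2) and on average half of their mother's contribution (1/2 · 1/2 = 1/4); r = 1/2 + 1/4 = 3/4.

0.75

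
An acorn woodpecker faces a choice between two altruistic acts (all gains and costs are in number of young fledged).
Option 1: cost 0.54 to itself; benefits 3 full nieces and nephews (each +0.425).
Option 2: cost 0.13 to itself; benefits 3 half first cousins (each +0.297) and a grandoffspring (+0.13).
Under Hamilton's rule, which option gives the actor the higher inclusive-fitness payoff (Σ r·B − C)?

Option 2

Option 1: r to a full niece or nephew = 0.25.
Option 1: Σ r·B − C = (3·0.25·0.425) − 0.54 = -0.22125.
Option 2: r to a half first cousin = 0.0625.
Option 2: r to a grandoffspring = 0.25.
Option 2: Σ r·B − C = (3·0.0625·0.297 + 1·0.25·0.13) − 0.13 = -0.0418125.
Option 2 has the higher net inclusive-fitness payoff.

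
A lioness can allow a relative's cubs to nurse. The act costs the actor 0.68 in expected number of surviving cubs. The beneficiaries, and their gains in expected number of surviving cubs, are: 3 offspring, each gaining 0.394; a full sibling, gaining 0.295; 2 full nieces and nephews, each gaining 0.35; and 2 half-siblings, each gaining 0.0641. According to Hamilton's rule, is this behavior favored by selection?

Hamilton's rule: the trait is favored when the sum of r·B over every recipient exceeds the actor's cost C.
r to an offspring = 0.5 (one parent–offspring link: r = (1/2)^1 = 1/2).
r to a full sibling = 1/2 (full sibs share both parents — two paths of length 2: r = 2·(1/2)^2 = 1/2).
r to a full niece or nephew = 0.25 (full aunt/uncle↔niece/nephew: two paths of length 3 through the shared grandparent pair: r = 2·(1/2)^3 = 1/4).
r to a half-sibling = 1/4 (half-sibs share one parent — one path of length 2: r = (1/2)^2 = 1/4).
Summing one r·B term per recipient: 3·0.5·0.394 + 1·0.5·0.295 + 2·0.25·0.35 + 2·0.25·0.0641 = 0.94555.
0.94555 > 0.68: the indirect benefit exceeds the cost.

Yes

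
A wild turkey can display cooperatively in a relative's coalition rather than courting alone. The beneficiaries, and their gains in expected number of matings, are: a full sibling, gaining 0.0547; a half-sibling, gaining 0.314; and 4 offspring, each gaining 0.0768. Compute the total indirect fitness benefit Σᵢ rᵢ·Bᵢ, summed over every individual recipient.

r to a full sibling = 0.5 (full sibs share both parents — two paths of length 2: r = 2·(1/2)^2 = 1/2).
r to a half-sibling = 1/4 (half-sibs share one parent — one path of length 2: r = (1/2)^2 = 1/4).
r to an offspring = 0.5 (one parent–offspring link: r = (1/2)^1 = 1/2).
Summing one r·B term per recipient: 1·0.5·0.0547 + 1·0.25·0.314 + 4·0.5·0.0768 = 0.25945.

0.25945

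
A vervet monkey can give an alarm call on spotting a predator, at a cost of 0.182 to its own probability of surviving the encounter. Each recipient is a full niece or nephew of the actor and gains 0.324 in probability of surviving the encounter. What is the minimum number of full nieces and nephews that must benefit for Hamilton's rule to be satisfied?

r to a full niece or nephew = 1/4 (full aunt/uncle↔niece/nephew: two paths of length 3 through the shared grandparent pair: r = 2·(1/2)^3 = 1/4).
Hamilton's rule: n·r·B > C  ⇒  n > C/(r·B) = 0.182/(0.25·0.324) = 2.247.
The smallest integer exceeding 2.247 is 3.

3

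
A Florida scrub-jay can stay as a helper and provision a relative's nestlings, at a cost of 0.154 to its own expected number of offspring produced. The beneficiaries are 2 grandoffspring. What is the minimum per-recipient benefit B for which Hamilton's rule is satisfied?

0.308

r to a grandoffspring = 0.25 (two parent–offspring links: r = (1/2)^2 = 1/4).
Hamilton's rule with n recipients of equal r: n·r·B > C, so B > C/(n·r) = 0.154/(2·0.25) = 0.308.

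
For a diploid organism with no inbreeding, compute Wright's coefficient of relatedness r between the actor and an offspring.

0.5

Each parent–offspring link contributes a factor of 1/2, and independent paths through distinct common ancestors add.
One parent–offspring link: r = (1/2)^1 = 1/2.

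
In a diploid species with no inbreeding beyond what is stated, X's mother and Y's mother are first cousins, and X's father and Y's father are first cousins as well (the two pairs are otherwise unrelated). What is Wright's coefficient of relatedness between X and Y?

Independent pedigree routes through distinct common ancestors add.
X and Y are related in two ways: second cousins through their mothers (r = 1/32) and second cousins through their fathers (r = 1/32).
r = 1/32 + 1/32 = 1/16 = 0.0625.

0.0625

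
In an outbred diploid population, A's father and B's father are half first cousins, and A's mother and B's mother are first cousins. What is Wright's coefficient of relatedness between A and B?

Relatedness sums over independent paths through distinct common ancestors.
A and B are related in two ways: half second cousins through their fathers (r = 1/64) and second cousins through their mothers (r = 1/32).
r = 1/64 + 1/32 = 0.046875.

0.046875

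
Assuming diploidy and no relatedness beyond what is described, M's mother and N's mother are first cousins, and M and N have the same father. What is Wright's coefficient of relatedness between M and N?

Relatedness sums over independent paths through distinct common ancestors.
M and N are related in two ways: second cousins through their mothers (r = 1/32) and half-sibs through their shared father (r = 1/4).
r = 1/32 + 1/4 = 0.28125.

0.28125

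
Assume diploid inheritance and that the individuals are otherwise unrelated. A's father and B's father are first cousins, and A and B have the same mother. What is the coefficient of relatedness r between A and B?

Relatedness sums over independent paths through distinct common ancestors.
A and B are related in two ways: second cousins through their fathers (r = 1/32) and half-sibs through their shared mother (r = 1/4).
r = 1/32 + 1/4 = 0.28125.

0.28125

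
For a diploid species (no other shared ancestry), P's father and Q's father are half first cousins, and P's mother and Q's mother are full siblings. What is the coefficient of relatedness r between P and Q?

Wright's path rule: contributions from independent ancestry routes add.
P and Q are related in two ways: half second cousins through their fathers (r = 1/64) and first cousins through their mothers (r = 1/8).
r = 1/64 + 1/8 = 0.140625.

0.140625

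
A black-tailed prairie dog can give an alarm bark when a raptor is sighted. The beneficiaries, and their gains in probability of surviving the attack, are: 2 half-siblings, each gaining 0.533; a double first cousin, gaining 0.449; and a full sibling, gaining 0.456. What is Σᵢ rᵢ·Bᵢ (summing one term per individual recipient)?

r to a half-sibling = 0.25 (half-sibs share one parent — one path of length 2: r = (1/2)^2 = 1/4).
r to a double first cousin = 0.25 (double first cousins share both grandparent pairs — four paths of length 4: r = 4·(1/2)^4 = 1/4).
r to a full sibling = 1/2 (full sibs share both parents — two paths of length 2: r = 2·(1/2)^2 = 1/2).
Summing one r·B term per recipient: 2·0.25·0.533 + 1·0.25·0.449 + 1·0.5·0.456 = 0.60675.

0.60675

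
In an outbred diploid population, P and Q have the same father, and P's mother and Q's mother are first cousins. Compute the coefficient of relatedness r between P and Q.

Independent pedigree routes through distinct common ancestors add.
P and Q are related in two ways: half-sibs through their shared father (r = 1/4) and second cousins through their mothers (r = 1/32).
r = 1/4 + 1/32 = 9/32 = 0.28125.

0.28125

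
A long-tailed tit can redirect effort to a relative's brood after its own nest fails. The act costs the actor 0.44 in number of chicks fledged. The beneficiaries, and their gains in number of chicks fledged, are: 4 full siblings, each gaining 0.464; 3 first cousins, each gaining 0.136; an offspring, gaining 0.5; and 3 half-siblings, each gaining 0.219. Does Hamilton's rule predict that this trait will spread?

Yes

Hamilton's rule: the trait is favored when the sum of r·B over every recipient exceeds the actor's cost C.
r to a full sibling = 0.5 (full sibs share both parents — two paths of length 2: r = 2·(1/2)^2 = 1/2).
r to a first cousin = 1/8 (first cousins share one grandparent pair — two paths of length 4: r = 2·(1/2)^4 = 1/8).
r to an offspring = 0.5 (one parent–offspring link: r = (1/2)^1 = 1/2).
r to a half-sibling = 0.25 (half-sibs share one parent — one path of length 2: r = (1/2)^2 = 1/4).
Summing one r·B term per recipient: 4·0.5·0.464 + 3·0.125·0.136 + 1·0.5·0.5 + 3·0.25·0.219 = 1.39325.
1.39325 > 0.44: the indirect benefit exceeds the cost.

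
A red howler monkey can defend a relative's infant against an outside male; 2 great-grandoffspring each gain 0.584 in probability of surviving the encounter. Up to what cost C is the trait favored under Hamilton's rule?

r to a great-grandoffspring = 1/8 (three parent–offspring links: r = (1/2)^3 = 1/8).
Hamilton's rule: n·r·B > C, so the trait is favored while C < n·r·B = 2·0.125·0.584 = 0.146.

0.146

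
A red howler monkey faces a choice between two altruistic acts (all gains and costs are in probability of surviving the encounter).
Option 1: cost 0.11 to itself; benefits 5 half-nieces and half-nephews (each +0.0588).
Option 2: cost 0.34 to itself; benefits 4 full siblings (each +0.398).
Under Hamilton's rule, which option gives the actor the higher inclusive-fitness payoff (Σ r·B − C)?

Option 1: r to a half-niece or half-nephew = 0.125.
Option 1: Σ r·B − C = (5·0.125·0.0588) − 0.11 = -0.07325.
Option 2: r to a full sibling = 0.5.
Option 2: Σ r·B − C = (4·0.5·0.398) − 0.34 = 0.456.
Option 2 has the higher net inclusive-fitness payoff.

Option 2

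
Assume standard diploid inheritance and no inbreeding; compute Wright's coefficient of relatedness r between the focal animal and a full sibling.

0.5

Each parent–offspring link contributes a factor of 1/2, and independent paths through distinct common ancestors add.
Full sibs share both parents — two paths of length 2: r = 2·(1/2)^2 = 1/2.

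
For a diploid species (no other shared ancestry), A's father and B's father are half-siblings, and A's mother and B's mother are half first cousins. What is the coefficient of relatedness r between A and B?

0.078125

With two independent routes of shared ancestry, r is the sum of the two contributions.
A and B are related in two ways: half first cousins through their fathers (r = 1/16) and half second cousins through their mothers (r = 1/64).
r = 1/16 + 1/64 = 5/64 = 0.078125.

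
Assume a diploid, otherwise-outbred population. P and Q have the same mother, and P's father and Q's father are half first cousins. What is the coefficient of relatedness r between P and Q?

With two independent routes of shared ancestry, r is the sum of the two contributions.
P and Q are related in two ways: half-sibs through their shared mother (r = 1/4) and half second cousins through their fathers (r = 1/64).
r = 1/4 + 1/64 = 17/64 = 0.265625.

0.265625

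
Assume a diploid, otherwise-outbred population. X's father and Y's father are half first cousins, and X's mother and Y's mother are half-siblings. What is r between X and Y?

0.078125

Wright's path rule: contributions from independent ancestry routes add.
X and Y are related in two ways: half second cousins through their fathers (r = 1/64) and half first cousins through their mothers (r = 1/16).
r = 1/64 + 1/16 = 0.078125.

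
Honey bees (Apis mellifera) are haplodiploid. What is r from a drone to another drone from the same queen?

0.5

Haploid brothers each carry a random half of the queen's diploid genome, so on average they share half: r = 1/2.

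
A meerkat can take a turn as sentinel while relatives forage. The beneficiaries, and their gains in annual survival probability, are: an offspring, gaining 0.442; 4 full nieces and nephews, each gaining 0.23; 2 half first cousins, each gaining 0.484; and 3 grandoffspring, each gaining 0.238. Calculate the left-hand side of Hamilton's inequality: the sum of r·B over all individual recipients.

r to an offspring = 0.5 (one parent–offspring link: r = (1/2)^1 = 1/2).
r to a full niece or nephew = 1/4 (full aunt/uncle↔niece/nephew: two paths of length 3 through the shared grandparent pair: r = 2·(1/2)^3 = 1/4).
r to a half first cousin = 0.0625 (half first cousins share one grandparent — one path of length 4: r = (1/2)^4 = 1/16).
r to a grandoffspring = 1/4 (two parent–offspring links: r = (1/2)^2 = 1/4).
Summing one r·B term per recipient: 1·0.5·0.442 + 4·0.25·0.23 + 2·0.0625·0.484 + 3·0.25·0.238 = 0.69.

0.69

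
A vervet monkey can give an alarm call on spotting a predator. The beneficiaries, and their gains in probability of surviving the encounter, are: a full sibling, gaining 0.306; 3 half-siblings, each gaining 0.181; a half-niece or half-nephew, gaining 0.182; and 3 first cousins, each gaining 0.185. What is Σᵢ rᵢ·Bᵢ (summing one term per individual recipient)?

r to a full sibling = 1/2 (full sibs share both parents — two paths of length 2: r = 2·(1/2)^2 = 1/2).
r to a half-sibling = 0.25 (half-sibs share one parent — one path of length 2: r = (1/2)^2 = 1/4).
r to a half-niece or half-nephew = 1/8 (half-aunt/uncle↔niece/nephew: one path of length 3: r = (1/2)^3 = 1/8).
r to a first cousin = 1/8 (first cousins share one grandparent pair — two paths of length 4: r = 2·(1/2)^4 = 1/8).
Summing one r·B term per recipient: 1·0.5·0.306 + 3·0.25·0.181 + 1·0.125·0.182 + 3·0.125·0.185 = 0.380875.

0.380875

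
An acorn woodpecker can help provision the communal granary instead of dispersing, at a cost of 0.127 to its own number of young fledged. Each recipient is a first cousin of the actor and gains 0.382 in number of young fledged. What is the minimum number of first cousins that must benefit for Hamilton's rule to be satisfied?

3

r to a first cousin = 0.125 (first cousins share one grandparent pair — two paths of length 4: r = 2·(1/2)^4 = 1/8).
Hamilton's rule: n·r·B > C  ⇒  n > C/(r·B) = 0.127/(0.125·0.382) = 2.66.
The smallest integer exceeding 2.66 is 3.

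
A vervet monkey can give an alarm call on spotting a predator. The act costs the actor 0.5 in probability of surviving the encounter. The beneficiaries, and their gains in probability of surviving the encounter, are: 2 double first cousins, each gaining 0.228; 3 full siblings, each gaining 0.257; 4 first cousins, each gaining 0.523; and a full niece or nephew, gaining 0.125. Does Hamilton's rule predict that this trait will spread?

Hamilton's rule: the trait is favored when the sum of r·B over every recipient exceeds the actor's cost C.
r to a double first cousin = 0.25 (double first cousins share both grandparent pairs — four paths of length 4: r = 4·(1/2)^4 = 1/4).
r to a full sibling = 1/2 (full sibs share both parents — two paths of length 2: r = 2·(1/2)^2 = 1/2).
r to a first cousin = 0.125 (first cousins share one grandparent pair — two paths of length 4: r = 2·(1/2)^4 = 1/8).
r to a full niece or nephew = 0.25 (full aunt/uncle↔niece/nephew: two paths of length 3 through the shared grandparent pair: r = 2·(1/2)^3 = 1/4).
Summing one r·B term per recipient: 2·0.25·0.228 + 3·0.5·0.257 + 4·0.125·0.523 + 1·0.25·0.125 = 0.79225.
0.79225 > 0.5: the indirect benefit exceeds the cost.

Yes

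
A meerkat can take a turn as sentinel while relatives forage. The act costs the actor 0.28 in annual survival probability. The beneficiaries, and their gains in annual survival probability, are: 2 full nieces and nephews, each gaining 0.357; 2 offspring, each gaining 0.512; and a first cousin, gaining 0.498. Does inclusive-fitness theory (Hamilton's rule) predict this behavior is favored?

Yes

Hamilton's rule: the trait is favored when the sum of r·B over every recipient exceeds the actor's cost C.
r to a full niece or nephew = 0.25 (full aunt/uncle↔niece/nephew: two paths of length 3 through the shared grandparent pair: r = 2·(1/2)^3 = 1/4).
r to an offspring = 0.5 (one parent–offspring link: r = (1/2)^1 = 1/2).
r to a first cousin = 1/8 (first cousins share one grandparent pair — two paths of length 4: r = 2·(1/2)^4 = 1/8).
Summing one r·B term per recipient: 2·0.25·0.357 + 2·0.5·0.512 + 1·0.125·0.498 = 0.75275.
0.75275 > 0.28: the indirect benefit exceeds the cost.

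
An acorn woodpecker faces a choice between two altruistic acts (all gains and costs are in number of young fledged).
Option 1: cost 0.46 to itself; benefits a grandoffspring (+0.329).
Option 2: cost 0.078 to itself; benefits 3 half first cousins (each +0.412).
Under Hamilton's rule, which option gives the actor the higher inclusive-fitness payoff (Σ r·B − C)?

Option 1: r to a grandoffspring = 0.25.
Option 1: Σ r·B − C = (1·0.25·0.329) − 0.46 = -0.37775.
Option 2: r to a half first cousin = 0.0625.
Option 2: Σ r·B − C = (3·0.0625·0.412) − 0.078 = -0.00075.
Option 2 has the higher net inclusive-fitness payoff.

Option 2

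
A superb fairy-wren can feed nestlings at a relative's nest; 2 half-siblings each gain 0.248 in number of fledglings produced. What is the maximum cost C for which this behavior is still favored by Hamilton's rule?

r to a half-sibling = 0.25 (half-sibs share one parent — one path of length 2: r = (1/2)^2 = 1/4).
Hamilton's rule: n·r·B > C, so the trait is favored while C < n·r·B = 2·0.25·0.248 = 0.124.

0.124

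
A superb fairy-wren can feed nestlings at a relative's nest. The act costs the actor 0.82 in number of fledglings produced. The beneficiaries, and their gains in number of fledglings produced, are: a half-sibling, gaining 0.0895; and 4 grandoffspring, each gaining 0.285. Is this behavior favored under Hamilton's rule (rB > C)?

No

Hamilton's rule: the trait is favored when the sum of r·B over every recipient exceeds the actor's cost C.
r to a half-sibling = 1/4 (half-sibs share one parent — one path of length 2: r = (1/2)^2 = 1/4).
r to a grandoffspring = 1/4 (two parent–offspring links: r = (1/2)^2 = 1/4).
Summing one r·B term per recipient: 1·0.25·0.0895 + 4·0.25·0.285 = 0.307375.
0.307375 < 0.82: the indirect benefit is less than the cost.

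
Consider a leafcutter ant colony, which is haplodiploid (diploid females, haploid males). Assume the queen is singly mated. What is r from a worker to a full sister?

0.75

Haplodiploid full sisters inherit their father's entire haploid genome identically (contributing 1/2) and on average half of their mother's contribution (1/2 · 1/2 = 1/4); r = 1/2 + 1/4 = 3/4.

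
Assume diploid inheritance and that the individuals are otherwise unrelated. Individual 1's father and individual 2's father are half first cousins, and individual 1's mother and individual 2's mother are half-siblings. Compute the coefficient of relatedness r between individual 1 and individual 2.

Independent pedigree routes through distinct common ancestors add.
Individual 1 and individual 2 are related in two ways: half second cousins through their fathers (r = 1/64) and half first cousins through their mothers (r = 1/16).
r = 1/64 + 1/16 = 0.078125.

0.078125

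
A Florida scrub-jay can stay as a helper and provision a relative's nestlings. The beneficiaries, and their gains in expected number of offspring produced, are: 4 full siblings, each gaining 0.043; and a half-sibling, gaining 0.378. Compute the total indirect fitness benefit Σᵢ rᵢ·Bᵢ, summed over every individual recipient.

0.1805

r to a full sibling = 0.5 (full sibs share both parents — two paths of length 2: r = 2·(1/2)^2 = 1/2).
r to a half-sibling = 1/4 (half-sibs share one parent — one path of length 2: r = (1/2)^2 = 1/4).
Summing one r·B term per recipient: 4·0.5·0.043 + 1·0.25·0.378 = 0.1805.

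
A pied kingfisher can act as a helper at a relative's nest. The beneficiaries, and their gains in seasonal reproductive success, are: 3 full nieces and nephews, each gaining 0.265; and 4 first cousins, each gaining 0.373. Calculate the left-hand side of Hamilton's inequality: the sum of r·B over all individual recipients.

0.38525

r to a full niece or nephew = 0.25 (full aunt/uncle↔niece/nephew: two paths of length 3 through the shared grandparent pair: r = 2·(1/2)^3 = 1/4).
r to a first cousin = 1/8 (first cousins share one grandparent pair — two paths of length 4: r = 2·(1/2)^4 = 1/8).
Summing one r·B term per recipient: 3·0.25·0.265 + 4·0.125·0.373 = 0.38525.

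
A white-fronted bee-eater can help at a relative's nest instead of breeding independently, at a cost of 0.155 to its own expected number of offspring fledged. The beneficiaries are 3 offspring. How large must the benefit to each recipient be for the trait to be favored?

0.1033

r to an offspring = 0.5 (one parent–offspring link: r = (1/2)^1 = 1/2).
Hamilton's rule with n recipients of equal r: n·r·B > C, so B > C/(n·r) = 0.155/(3·0.5) = 0.1033.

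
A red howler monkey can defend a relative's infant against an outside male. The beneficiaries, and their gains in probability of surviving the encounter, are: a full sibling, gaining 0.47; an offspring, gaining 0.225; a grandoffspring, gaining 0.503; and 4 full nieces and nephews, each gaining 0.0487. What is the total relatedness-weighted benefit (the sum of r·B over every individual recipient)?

r to a full sibling = 1/2 (full sibs share both parents — two paths of length 2: r = 2·(1/2)^2 = 1/2).
r to an offspring = 0.5 (one parent–offspring link: r = (1/2)^1 = 1/2).
r to a grandoffspring = 0.25 (two parent–offspring links: r = (1/2)^2 = 1/4).
r to a full niece or nephew = 0.25 (full aunt/uncle↔niece/nephew: two paths of length 3 through the shared grandparent pair: r = 2·(1/2)^3 = 1/4).
Summing one r·B term per recipient: 1·0.5·0.47 + 1·0.5·0.225 + 1·0.25·0.503 + 4·0.25·0.0487 = 0.52195.

0.52195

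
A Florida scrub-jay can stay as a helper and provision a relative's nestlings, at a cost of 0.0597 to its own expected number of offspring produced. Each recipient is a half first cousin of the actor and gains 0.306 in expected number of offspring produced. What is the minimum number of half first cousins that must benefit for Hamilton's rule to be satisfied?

r to a half first cousin = 0.0625 (half first cousins share one grandparent — one path of length 4: r = (1/2)^4 = 1/16).
Hamilton's rule: n·r·B > C  ⇒  n > C/(r·B) = 0.0597/(0.0625·0.306) = 3.122.
The smallest integer exceeding 3.122 is 4.

4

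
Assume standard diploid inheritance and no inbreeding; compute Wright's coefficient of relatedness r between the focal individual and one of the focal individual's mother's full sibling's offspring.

0.125

Each parent–offspring link contributes a factor of 1/2, and independent paths through distinct common ancestors add.
First cousins share one grandparent pair — two paths of length 4: r = 2·(1/2)^4 = 1/8.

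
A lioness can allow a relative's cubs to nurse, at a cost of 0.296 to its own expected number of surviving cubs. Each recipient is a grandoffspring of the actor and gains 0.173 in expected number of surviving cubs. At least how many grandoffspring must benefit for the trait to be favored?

7

r to a grandoffspring = 1/4 (two parent–offspring links: r = (1/2)^2 = 1/4).
Hamilton's rule: n·r·B > C  ⇒  n > C/(r·B) = 0.296/(0.25·0.173) = 6.844.
The smallest integer exceeding 6.844 is 7.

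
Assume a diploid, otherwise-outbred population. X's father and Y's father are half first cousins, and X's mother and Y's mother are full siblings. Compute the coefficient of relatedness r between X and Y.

0.140625

With two independent routes of shared ancestry, r is the sum of the two contributions.
X and Y are related in two ways: half second cousins through their fathers (r = 1/64) and first cousins through their mothers (r = 1/8).
r = 1/64 + 1/8 = 0.140625.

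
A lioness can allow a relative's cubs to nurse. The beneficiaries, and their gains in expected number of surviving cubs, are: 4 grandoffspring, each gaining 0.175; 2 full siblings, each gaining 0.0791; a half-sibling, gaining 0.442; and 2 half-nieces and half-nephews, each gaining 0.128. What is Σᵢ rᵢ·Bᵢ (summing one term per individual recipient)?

0.3966

r to a grandoffspring = 0.25 (two parent–offspring links: r = (1/2)^2 = 1/4).
r to a full sibling = 1/2 (full sibs share both parents — two paths of length 2: r = 2·(1/2)^2 = 1/2).
r to a half-sibling = 1/4 (half-sibs share one parent — one path of length 2: r = (1/2)^2 = 1/4).
r to a half-niece or half-nephew = 0.125 (half-aunt/uncle↔niece/nephew: one path of length 3: r = (1/2)^3 = 1/8).
Summing one r·B term per recipient: 4·0.25·0.175 + 2·0.5·0.0791 + 1·0.25·0.442 + 2·0.125·0.128 = 0.3966.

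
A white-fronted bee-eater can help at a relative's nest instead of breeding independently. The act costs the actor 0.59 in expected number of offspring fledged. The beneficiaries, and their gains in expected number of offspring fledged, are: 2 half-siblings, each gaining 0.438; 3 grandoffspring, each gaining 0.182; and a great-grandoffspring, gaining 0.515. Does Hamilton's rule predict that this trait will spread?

Hamilton's rule: the trait is favored when the sum of r·B over every recipient exceeds the actor's cost C.
r to a half-sibling = 1/4 (half-sibs share one parent — one path of length 2: r = (1/2)^2 = 1/4).
r to a grandoffspring = 1/4 (two parent–offspring links: r = (1/2)^2 = 1/4).
r to a great-grandoffspring = 0.125 (three parent–offspring links: r = (1/2)^3 = 1/8).
Summing one r·B term per recipient: 2·0.25·0.438 + 3·0.25·0.182 + 1·0.125·0.515 = 0.419875.
0.419875 < 0.59: the indirect benefit is less than the cost.

No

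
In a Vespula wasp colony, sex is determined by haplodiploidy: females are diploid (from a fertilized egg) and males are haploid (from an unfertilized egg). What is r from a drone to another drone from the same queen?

Haploid brothers each carry a random half of the queen's diploid genome, so on average they share half: r = 1/2.

0.5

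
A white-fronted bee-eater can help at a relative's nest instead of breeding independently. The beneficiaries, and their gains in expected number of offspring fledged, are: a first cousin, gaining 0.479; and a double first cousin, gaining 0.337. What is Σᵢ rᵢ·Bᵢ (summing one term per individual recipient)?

0.144125

r to a first cousin = 1/8 (first cousins share one grandparent pair — two paths of length 4: r = 2·(1/2)^4 = 1/8).
r to a double first cousin = 1/4 (double first cousins share both grandparent pairs — four paths of length 4: r = 4·(1/2)^4 = 1/4).
Summing one r·B term per recipient: 1·0.125·0.479 + 1·0.25·0.337 = 0.144125.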